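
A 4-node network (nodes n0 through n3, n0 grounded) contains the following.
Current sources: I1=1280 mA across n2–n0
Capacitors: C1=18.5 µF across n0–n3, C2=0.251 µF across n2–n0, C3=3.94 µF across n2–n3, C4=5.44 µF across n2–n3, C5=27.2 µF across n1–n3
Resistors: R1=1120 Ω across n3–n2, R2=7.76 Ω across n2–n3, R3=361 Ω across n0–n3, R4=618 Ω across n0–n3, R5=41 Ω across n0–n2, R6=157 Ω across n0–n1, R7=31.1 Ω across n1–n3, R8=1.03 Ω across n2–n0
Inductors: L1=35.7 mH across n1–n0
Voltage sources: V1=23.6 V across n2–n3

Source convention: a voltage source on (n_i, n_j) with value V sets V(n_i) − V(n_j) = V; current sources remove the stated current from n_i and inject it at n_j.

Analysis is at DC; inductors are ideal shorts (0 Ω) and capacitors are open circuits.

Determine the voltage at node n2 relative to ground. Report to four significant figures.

-0.4047 V

Apply KCL at each of the 3 non-ground nodes and solve the resulting linear system.
Node n1: branches {R6, R7, C5, L1} → V_1 = 0.000
Node n2: branches {I1, R1, C2, C3, R2, R5, C4, R8, V1} → V_2 = -0.4047
Node n3: branches {C1, R1, C3, R2, R3, R4, C4, R7, C5, V1} → V_3 = -24.00
Source currents: i(L1)=-0.7719, i(V1)=-3.940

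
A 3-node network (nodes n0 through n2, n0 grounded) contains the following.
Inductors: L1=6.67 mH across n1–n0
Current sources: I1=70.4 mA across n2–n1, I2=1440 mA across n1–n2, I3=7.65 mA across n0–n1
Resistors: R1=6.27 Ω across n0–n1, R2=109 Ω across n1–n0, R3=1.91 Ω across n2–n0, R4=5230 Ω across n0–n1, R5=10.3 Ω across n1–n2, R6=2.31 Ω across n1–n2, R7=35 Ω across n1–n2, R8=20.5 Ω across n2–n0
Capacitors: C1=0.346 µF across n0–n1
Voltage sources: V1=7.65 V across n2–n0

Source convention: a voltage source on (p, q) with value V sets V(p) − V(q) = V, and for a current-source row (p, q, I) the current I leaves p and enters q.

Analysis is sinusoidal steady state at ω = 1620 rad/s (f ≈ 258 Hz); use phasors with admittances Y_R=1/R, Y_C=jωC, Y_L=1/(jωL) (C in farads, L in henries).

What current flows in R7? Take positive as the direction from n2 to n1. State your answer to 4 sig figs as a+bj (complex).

Element admittances at ω=1620 rad/s:
  Y(L1) = 0.000-0.09255j S between n1,n0
  I1: injects 0.0704 A into n1 (from n2)
  Y(R1) = 0.1595+0.000j S between n0,n1
  Y(R2) = 0.009174+0.000j S between n1,n0
  Y(R3) = 0.5236+0.000j S between n2,n0
  I2: injects 1.44 A into n2 (from n1)
  Y(R4) = 0.0001912+0.000j S between n0,n1
  Y(R5) = 0.09709+0.000j S between n1,n2
  Y(R6) = 0.4329+0.000j S between n1,n2
  Y(C1) = 0.000+0.0005605j S between n0,n1
  Y(R7) = 0.02857+0.000j S between n1,n2
  I3: injects 0.00765 A into n1 (from n0)
  Y(R8) = 0.04878+0.000j S between n2,n0
  V1: constraint V(n2)−V(n0) = 7.65
Assemble and solve the 3×3 MNA system:
  V(n1)=3.939+0.4981j  V(n2)=7.650+0.000j
  i(V1)=-5.082+0.2782j

0.1060-0.01423j A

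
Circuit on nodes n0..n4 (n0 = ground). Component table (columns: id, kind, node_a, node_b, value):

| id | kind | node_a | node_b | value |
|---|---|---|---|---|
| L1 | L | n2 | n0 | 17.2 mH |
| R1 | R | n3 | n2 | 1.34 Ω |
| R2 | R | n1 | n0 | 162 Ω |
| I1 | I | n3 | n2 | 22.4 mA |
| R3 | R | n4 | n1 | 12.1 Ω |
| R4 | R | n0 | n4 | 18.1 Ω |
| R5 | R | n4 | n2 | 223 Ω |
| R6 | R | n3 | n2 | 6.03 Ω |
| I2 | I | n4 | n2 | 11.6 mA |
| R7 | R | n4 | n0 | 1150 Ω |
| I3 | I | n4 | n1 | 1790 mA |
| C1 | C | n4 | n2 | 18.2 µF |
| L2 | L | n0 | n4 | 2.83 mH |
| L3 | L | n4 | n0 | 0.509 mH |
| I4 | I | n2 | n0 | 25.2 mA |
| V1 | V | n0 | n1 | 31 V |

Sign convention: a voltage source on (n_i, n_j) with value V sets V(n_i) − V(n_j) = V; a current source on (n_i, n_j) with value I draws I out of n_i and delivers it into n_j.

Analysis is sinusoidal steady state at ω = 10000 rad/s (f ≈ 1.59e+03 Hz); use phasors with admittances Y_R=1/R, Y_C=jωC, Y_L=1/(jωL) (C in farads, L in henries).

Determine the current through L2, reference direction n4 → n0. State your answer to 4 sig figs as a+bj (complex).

-0.4852+0.2832j A

Element admittances at ω=10000 rad/s:
  Y(L1) = 0.000-0.005814j S between n2,n0
  Y(R1) = 0.7463+0.000j S between n3,n2
  Y(R2) = 0.006173+0.000j S between n1,n0
  I1: injects 0.0224 A into n2 (from n3)
  Y(R3) = 0.08264+0.000j S between n4,n1
  Y(R4) = 0.05525+0.000j S between n0,n4
  Y(R5) = 0.004484+0.000j S between n4,n2
  Y(R6) = 0.1658+0.000j S between n3,n2
  I2: injects 0.0116 A into n2 (from n4)
  Y(R7) = 0.0008696+0.000j S between n4,n0
  I3: injects 1.79 A into n1 (from n4)
  Y(C1) = 0.000+0.1820j S between n4,n2
  Y(L2) = 0.000-0.03534j S between n0,n4
  Y(L3) = 0.000-0.1965j S between n4,n0
  I4: injects 0.0252 A into n0 (from n2)
  V1: constraint V(n0)−V(n1) = 31
Assemble and solve the 5×5 MNA system:
  V(n1)=-31.00+0.000j  V(n2)=-8.268-14.11j  V(n3)=-8.293-14.11j  V(n4)=-8.013-13.73j
  i(V1)=-3.881+1.135j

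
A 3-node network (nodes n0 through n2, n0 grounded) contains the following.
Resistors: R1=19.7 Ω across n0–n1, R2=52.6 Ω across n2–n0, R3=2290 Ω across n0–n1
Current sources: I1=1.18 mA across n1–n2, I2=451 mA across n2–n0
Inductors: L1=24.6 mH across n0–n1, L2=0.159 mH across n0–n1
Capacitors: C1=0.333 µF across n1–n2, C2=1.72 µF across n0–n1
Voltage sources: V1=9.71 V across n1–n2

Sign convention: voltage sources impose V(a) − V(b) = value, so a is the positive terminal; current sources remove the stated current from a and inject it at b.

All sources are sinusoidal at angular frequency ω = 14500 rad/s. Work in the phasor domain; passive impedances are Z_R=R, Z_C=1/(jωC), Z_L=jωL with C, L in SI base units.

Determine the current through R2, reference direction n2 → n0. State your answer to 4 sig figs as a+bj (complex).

Apply KCL at each of the 2 non-ground nodes and solve the resulting linear system.
Node n1: branches {R1, I1, L1, C1, C2, L2, R3, V1} → V_1 = -0.1073-0.6289j
Node n2: branches {R2, I1, I2, C1, V1} → V_2 = -9.817-0.6289j
Source currents: i(V1)=0.2632-0.05884j

-0.1866-0.01196j A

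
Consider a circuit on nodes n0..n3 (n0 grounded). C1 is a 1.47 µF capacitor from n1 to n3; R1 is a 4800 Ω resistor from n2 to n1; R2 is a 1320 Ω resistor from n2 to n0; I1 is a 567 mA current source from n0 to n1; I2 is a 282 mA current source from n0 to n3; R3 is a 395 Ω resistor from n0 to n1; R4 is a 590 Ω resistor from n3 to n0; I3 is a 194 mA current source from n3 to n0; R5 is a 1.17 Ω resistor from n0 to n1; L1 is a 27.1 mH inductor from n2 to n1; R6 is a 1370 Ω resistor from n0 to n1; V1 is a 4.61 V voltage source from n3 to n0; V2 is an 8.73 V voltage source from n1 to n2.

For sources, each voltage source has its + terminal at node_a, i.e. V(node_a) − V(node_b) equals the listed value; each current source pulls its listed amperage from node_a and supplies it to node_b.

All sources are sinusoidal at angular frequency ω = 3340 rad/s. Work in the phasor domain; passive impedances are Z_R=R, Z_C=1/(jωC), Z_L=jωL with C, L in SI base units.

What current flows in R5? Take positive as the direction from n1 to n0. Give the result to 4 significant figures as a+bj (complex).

0.5710+0.01926j A

Element admittances at ω=3340 rad/s:
  Y(C1) = 0.000+0.004910j S between n1,n3
  Y(R1) = 0.0002083+0.000j S between n2,n1
  Y(R2) = 0.0007576+0.000j S between n2,n0
  I1: injects 0.567 A into n1 (from n0)
  I2: injects 0.282 A into n3 (from n0)
  Y(R3) = 0.002532+0.000j S between n0,n1
  Y(R4) = 0.001695+0.000j S between n3,n0
  I3: injects 0.194 A into n0 (from n3)
  Y(R5) = 0.8547+0.000j S between n0,n1
  Y(L1) = 0.000-0.01105j S between n2,n1
  Y(R6) = 0.0007299+0.000j S between n0,n1
  V1: constraint V(n3)−V(n0) = 4.61
  V2: constraint V(n1)−V(n2) = 8.73
Assemble and solve the 5×5 MNA system:
  V(n1)=0.6681+0.02254j  V(n2)=-8.062+0.02254j  V(n3)=4.610+0.000j
  i(V1)=0.08008-0.01935j  i(V2)=-0.007926+0.09647j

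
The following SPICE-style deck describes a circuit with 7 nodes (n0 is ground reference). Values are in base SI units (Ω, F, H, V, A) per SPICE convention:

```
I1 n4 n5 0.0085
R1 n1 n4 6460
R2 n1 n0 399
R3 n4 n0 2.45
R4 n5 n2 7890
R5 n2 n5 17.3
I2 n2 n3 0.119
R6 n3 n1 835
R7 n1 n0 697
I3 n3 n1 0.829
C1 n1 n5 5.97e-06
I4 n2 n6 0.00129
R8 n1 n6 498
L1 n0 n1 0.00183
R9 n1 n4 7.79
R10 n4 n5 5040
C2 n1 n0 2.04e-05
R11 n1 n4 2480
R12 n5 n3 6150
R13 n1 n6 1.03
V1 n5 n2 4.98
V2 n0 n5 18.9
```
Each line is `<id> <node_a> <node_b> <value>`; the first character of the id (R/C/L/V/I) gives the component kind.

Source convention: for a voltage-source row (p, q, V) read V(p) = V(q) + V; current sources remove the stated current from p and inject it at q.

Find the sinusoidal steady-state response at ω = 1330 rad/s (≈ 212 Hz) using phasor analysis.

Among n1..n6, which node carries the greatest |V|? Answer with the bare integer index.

MNA unknowns: 6 node voltages V₁..V_6 plus 2 source currents (V1, V2)
I1: z[4]−=0.0085, z[5]+=0.0085
R1: Y=0.0001548+0.000j on G[1,4]
R2: Y=0.002506+0.000j on G[1,0]
R3: Y=0.4082+0.000j on G[4,0]
R4: Y=0.0001267+0.000j on G[5,2]
R5: Y=0.05780+0.000j on G[2,5]
I2: z[2]−=0.119, z[3]+=0.119
R6: Y=0.001198+0.000j on G[3,1]
R7: Y=0.001435+0.000j on G[1,0]
I3: z[3]−=0.829, z[1]+=0.829
C1: Y=0.000+0.007940j on G[1,5]
I4: z[2]−=0.00129, z[6]+=0.00129
R8: Y=0.002008+0.000j on G[1,6]
L1: Y=0.000-0.4109j on G[0,1]
R9: Y=0.1284+0.000j on G[1,4]
R10: Y=0.0001984+0.000j on G[4,5]
C2: Y=0.000+0.02713j on G[1,0]
R11: Y=0.0004032+0.000j on G[1,4]
R12: Y=0.0001626+0.000j on G[5,3]
R13: Y=0.9709+0.000j on G[1,6]
V1: row V5−V2=4.98, i_V1 at 5,2
V2: row V0−V5=18.9, i_V2 at 0,5
solve → V1=0.5062+0.3934j, V2=-23.88+0.000j, V3=-523.8+0.3464j, V4=0.09867+0.09441j, V5=-18.90+0.000j, V6=0.5075+0.3934j
aux → i_V1=-0.1682+0.000j, i_V2=0.1932-0.1542j

3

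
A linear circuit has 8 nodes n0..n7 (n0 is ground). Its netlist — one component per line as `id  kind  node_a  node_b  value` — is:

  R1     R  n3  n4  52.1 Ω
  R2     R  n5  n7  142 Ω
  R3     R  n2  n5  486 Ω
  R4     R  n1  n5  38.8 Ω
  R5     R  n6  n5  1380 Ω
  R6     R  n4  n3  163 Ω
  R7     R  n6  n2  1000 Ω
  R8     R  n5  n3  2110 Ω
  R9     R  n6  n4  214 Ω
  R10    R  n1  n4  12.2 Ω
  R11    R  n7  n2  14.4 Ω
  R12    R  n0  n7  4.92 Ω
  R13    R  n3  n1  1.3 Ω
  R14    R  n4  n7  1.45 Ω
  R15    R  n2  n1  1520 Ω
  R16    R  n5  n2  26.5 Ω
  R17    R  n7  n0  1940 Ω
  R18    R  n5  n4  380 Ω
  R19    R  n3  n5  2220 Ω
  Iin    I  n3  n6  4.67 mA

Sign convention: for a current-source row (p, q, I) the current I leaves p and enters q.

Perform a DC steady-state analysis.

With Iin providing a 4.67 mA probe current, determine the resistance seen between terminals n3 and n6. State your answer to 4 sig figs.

R_eq = 164.8 Ω

Apply KCL at each of the 7 non-ground nodes and solve the resulting linear system.
Node n1: branches {R4, R10, R13, R15} → V_1 = -0.03462
Node n2: branches {R3, R7, R11, R15, R16} → V_2 = 0.005536
Node n3: branches {R1, R6, R8, R13, R19, Iin} → V_3 = -0.03937
Node n4: branches {R1, R6, R9, R10, R14, R18} → V_4 = -0.0005334
Node n5: branches {R2, R3, R4, R5, R8, R16, R18, R19} → V_5 = -0.002350
Node n6: branches {R5, R7, R9, Iin} → V_6 = 0.7302
Node n7: branches {R2, R11, R12, R14, R17} → V_7 = 0.000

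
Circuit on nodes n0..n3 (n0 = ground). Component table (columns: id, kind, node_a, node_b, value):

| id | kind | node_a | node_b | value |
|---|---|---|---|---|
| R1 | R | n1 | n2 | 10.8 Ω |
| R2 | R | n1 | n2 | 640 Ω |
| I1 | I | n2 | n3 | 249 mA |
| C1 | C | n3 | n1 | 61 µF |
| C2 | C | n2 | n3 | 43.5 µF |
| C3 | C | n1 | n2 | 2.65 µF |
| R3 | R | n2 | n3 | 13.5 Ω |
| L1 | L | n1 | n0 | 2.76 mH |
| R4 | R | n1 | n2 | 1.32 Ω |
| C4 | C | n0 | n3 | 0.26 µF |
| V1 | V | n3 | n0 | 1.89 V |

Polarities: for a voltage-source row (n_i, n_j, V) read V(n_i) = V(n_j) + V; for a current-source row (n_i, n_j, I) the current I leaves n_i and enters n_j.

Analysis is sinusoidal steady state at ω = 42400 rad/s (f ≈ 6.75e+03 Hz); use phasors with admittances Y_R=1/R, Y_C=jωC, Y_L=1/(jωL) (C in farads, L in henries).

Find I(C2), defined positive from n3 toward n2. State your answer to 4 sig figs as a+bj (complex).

Apply KCL at each of the 3 non-ground nodes and solve the resulting linear system.
Node n1: branches {R1, R2, C1, C3, L1, R4} → V_1 = 1.918+0.02425j
Node n2: branches {R1, R2, I1, C2, C3, R3, R4} → V_2 = 1.855+0.09971j
Node n3: branches {I1, C1, C2, R3, C4, V1} → V_3 = 1.890+0.000j
Source currents: i(V1)=-0.0002072-0.004442j

0.1839+0.06454j A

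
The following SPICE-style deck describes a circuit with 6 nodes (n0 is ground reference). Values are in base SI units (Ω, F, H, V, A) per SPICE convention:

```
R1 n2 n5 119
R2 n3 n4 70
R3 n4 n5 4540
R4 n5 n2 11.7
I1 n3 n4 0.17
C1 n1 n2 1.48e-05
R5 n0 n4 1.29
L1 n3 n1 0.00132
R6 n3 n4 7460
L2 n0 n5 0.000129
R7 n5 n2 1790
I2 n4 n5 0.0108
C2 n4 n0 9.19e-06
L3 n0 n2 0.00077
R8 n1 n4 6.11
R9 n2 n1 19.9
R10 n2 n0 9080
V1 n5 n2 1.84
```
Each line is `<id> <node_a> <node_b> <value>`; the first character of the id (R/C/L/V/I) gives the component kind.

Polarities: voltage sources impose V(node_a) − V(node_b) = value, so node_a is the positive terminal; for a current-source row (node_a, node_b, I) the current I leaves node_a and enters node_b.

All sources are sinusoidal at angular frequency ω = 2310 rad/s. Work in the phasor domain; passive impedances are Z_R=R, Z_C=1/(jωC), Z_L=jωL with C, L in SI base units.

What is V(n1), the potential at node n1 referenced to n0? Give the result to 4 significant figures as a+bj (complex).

-1.134-0.04647j V

MNA unknowns: 5 node voltages V₁..V_5 plus 1 source current (V1)
R1: Y=0.008403+0.000j on G[2,5]
R2: Y=0.01429+0.000j on G[3,4]
R3: Y=0.0002203+0.000j on G[4,5]
R4: Y=0.08547+0.000j on G[5,2]
I1: z[3]−=0.17, z[4]+=0.17
C1: Y=0.000+0.03419j on G[1,2]
R5: Y=0.7752+0.000j on G[0,4]
L1: Y=0.000-0.3280j on G[3,1]
R6: Y=0.0001340+0.000j on G[3,4]
L2: Y=0.000-3.356j on G[0,5]
R7: Y=0.0005587+0.000j on G[5,2]
I2: z[4]−=0.0108, z[5]+=0.0108
C2: Y=0.000+0.02123j on G[4,0]
L3: Y=0.000-0.5622j on G[0,2]
R8: Y=0.1637+0.000j on G[1,4]
R9: Y=0.05025+0.000j on G[2,1]
R10: Y=0.0001101+0.000j on G[2,0]
V1: row V5−V2=1.84, i_V1 at 5,2
solve → V1=-1.134-0.04647j, V2=-1.579+0.008971j, V3=-1.156-0.5160j, V4=-0.04552-0.01476j, V5=0.2609+0.008971j
aux → i_V1=-0.1931+0.8754j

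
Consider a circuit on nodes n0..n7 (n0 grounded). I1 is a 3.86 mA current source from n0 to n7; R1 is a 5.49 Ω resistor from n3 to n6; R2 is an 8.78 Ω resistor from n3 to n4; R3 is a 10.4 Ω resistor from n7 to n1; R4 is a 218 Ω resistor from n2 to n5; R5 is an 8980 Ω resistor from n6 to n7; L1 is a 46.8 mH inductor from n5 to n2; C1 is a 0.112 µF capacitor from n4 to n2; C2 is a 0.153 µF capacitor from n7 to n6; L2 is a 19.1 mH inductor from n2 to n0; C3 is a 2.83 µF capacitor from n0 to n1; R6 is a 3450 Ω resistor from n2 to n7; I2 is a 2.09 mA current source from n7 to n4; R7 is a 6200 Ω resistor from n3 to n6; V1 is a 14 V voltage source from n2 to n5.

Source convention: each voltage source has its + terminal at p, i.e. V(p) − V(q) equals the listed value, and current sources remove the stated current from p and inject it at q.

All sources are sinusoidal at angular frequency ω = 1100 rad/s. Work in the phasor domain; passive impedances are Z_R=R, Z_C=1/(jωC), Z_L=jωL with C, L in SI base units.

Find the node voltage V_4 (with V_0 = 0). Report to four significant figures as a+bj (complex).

MNA unknowns: 7 node voltages V₁..V_7 plus 1 source current (V1)
I1: z[0]−=0.00386, z[7]+=0.00386
R1: Y=0.1821+0.000j on G[3,6]
R2: Y=0.1139+0.000j on G[3,4]
R3: Y=0.09615+0.000j on G[7,1]
R4: Y=0.004587+0.000j on G[2,5]
R5: Y=0.0001114+0.000j on G[6,7]
L1: Y=0.000-0.01943j on G[5,2]
C1: Y=0.000+0.0001232j on G[4,2]
C2: Y=0.000+0.0001683j on G[7,6]
L2: Y=0.000-0.04760j on G[2,0]
C3: Y=0.000+0.003113j on G[0,1]
R6: Y=0.0002899+0.000j on G[2,7]
I2: z[7]−=0.00209, z[4]+=0.00209
R7: Y=0.0001613+0.000j on G[3,6]
V1: row V2−V5=14, i_V1 at 2,5
solve → V1=0.001131-0.9644j, V2=7.395e-05+0.01802j, V3=2.272-6.866j, V4=2.283-6.868j, V5=-14.00+0.01802j, V6=2.265-6.864j, V7=0.03235-0.9644j
aux → i_V1=-0.06422+0.2720j

2.283-6.868j V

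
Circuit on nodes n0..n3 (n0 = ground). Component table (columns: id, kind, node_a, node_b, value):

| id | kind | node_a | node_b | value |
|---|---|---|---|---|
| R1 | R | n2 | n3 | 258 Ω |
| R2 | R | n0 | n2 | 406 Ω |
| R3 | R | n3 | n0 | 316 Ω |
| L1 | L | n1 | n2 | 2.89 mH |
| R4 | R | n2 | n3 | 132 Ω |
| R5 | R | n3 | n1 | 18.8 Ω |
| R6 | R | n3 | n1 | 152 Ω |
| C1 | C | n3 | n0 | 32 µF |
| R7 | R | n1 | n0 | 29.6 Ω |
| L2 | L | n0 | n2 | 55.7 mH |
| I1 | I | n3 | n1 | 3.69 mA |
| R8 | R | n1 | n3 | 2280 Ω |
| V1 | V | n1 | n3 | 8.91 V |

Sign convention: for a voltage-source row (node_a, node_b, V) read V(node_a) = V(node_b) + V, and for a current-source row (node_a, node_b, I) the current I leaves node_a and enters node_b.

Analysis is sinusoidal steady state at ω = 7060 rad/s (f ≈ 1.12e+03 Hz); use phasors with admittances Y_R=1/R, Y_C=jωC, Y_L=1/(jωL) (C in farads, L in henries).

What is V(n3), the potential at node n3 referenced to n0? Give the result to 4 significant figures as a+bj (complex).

-0.1299+1.387j V

MNA unknowns: 3 node voltages V₁..V_3 plus 1 source current (V1)
R1: Y=0.003876+0.000j on G[2,3]
R2: Y=0.002463+0.000j on G[0,2]
R3: Y=0.003165+0.000j on G[3,0]
L1: Y=0.000-0.04901j on G[1,2]
R4: Y=0.007576+0.000j on G[2,3]
R5: Y=0.05319+0.000j on G[3,1]
R6: Y=0.006579+0.000j on G[3,1]
C1: Y=0.000+0.2259j on G[3,0]
R7: Y=0.03378+0.000j on G[1,0]
L2: Y=0.000-0.002543j on G[0,2]
I1: z[3]−=0.00369, z[1]+=0.00369
R8: Y=0.0004386+0.000j on G[1,3]
V1: row V1−V3=8.91, i_V1 at 1,3
solve → V1=8.780+1.387j, V2=7.818-0.8201j, V3=-0.1299+1.387j
aux → i_V1=-0.9376+0.0003139j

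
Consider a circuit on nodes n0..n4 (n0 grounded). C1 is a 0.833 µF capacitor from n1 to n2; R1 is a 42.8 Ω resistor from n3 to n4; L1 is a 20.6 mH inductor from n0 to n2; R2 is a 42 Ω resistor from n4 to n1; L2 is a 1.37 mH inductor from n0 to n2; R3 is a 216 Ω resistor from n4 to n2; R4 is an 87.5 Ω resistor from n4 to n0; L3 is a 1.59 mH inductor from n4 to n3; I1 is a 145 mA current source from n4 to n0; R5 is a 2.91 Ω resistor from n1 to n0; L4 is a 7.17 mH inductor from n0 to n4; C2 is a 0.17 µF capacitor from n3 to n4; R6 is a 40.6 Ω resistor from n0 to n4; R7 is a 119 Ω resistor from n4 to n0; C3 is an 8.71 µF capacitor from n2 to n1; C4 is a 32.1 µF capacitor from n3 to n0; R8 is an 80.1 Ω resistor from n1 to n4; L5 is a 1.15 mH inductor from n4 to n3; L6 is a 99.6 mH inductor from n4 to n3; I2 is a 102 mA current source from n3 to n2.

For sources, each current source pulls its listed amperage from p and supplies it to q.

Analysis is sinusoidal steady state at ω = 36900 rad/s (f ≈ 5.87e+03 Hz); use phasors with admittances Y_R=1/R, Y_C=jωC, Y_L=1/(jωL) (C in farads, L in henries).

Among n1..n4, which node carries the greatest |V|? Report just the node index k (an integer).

MNA unknowns: 4 node voltages V₁..V_4
C1: Y=0.000+0.03074j on G[1,2]
R1: Y=0.02336+0.000j on G[3,4]
L1: Y=0.000-0.001316j on G[0,2]
R2: Y=0.02381+0.000j on G[4,1]
L2: Y=0.000-0.01978j on G[0,2]
R3: Y=0.004630+0.000j on G[4,2]
R4: Y=0.01143+0.000j on G[4,0]
L3: Y=0.000-0.01704j on G[4,3]
I1: z[4]−=0.145, z[0]+=0.145
R5: Y=0.3436+0.000j on G[1,0]
L4: Y=0.000-0.003780j on G[0,4]
C2: Y=0.000+0.006273j on G[3,4]
R6: Y=0.02463+0.000j on G[0,4]
R7: Y=0.008403+0.000j on G[4,0]
C3: Y=0.000+0.3214j on G[2,1]
C4: Y=0.000+1.184j on G[3,0]
R8: Y=0.01248+0.000j on G[1,4]
L5: Y=0.000-0.02357j on G[4,3]
L6: Y=0.000-0.0002721j on G[4,3]
I2: z[3]−=0.102, z[2]+=0.102
solve → V1=0.1668-0.02811j, V2=0.1765-0.3203j, V3=0.02240+0.1230j, V4=-1.089-0.3882j

4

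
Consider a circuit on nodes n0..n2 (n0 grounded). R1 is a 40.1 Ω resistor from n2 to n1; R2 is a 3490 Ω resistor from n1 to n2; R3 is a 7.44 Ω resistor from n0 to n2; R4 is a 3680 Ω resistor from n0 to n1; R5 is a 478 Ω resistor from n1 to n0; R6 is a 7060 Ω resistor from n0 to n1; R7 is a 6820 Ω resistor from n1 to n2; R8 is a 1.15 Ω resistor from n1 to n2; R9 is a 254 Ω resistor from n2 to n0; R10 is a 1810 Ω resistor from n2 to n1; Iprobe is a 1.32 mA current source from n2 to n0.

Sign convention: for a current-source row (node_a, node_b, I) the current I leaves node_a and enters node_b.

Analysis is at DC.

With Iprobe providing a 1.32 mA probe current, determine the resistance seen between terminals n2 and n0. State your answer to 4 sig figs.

Apply KCL at each of the 2 non-ground nodes and solve the resulting linear system.
Node n1: branches {R1, R2, R4, R5, R6, R7, R8, R10} → V_1 = -0.009346
Node n2: branches {R1, R2, R3, R7, R8, R9, R10, Iprobe} → V_2 = -0.009372

R_eq = 7.100 Ω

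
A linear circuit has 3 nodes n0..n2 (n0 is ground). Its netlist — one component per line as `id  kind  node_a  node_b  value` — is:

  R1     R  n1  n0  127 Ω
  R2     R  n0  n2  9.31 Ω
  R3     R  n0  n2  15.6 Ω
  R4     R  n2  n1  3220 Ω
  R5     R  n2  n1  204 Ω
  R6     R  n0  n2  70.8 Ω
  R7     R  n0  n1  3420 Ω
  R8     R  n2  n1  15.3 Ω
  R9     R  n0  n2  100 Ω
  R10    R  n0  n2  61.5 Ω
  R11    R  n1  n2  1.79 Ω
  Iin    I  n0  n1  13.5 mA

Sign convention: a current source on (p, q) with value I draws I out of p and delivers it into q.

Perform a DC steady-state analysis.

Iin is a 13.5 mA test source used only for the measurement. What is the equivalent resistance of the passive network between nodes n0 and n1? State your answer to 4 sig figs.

Apply KCL at each of the 2 non-ground nodes and solve the resulting linear system.
Node n1: branches {R1, R4, R5, R7, R8, R11, Iin} → V_1 = 0.08099
Node n2: branches {R2, R3, R4, R5, R6, R8, R9, R10, R11} → V_2 = 0.06059

R_eq = 5.999 Ω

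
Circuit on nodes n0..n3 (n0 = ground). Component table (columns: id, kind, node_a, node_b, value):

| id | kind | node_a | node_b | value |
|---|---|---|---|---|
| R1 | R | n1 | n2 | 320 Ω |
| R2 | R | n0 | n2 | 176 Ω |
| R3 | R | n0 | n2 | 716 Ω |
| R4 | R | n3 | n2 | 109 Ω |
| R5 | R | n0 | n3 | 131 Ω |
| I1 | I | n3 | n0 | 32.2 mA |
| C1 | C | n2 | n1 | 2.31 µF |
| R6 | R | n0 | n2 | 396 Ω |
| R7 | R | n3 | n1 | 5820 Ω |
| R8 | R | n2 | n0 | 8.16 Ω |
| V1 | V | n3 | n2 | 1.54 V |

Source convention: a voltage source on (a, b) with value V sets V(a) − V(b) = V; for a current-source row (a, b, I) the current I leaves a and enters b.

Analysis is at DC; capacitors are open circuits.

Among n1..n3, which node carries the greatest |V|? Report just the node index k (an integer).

Element admittances at DC:
  Y(R1) = 0.003125 S between n1,n2
  Y(R2) = 0.005682 S between n0,n2
  Y(R3) = 0.001397 S between n0,n2
  Y(R4) = 0.009174 S between n3,n2
  Y(R5) = 0.007634 S between n0,n3
  I1: injects 0.0322 A into n0 (from n3)
  Y(C1) = 0.000 S between n2,n1
  Y(R6) = 0.002525 S between n0,n2
  Y(R7) = 0.0001718 S between n3,n1
  Y(R8) = 0.1225 S between n2,n0
  V1: constraint V(n3)−V(n2) = 1.54
Assemble and solve the 4×4 MNA system:
  V(n1)=-0.2342  V(n2)=-0.3144  V(n3)=1.226
  i(V1)=-0.05593

3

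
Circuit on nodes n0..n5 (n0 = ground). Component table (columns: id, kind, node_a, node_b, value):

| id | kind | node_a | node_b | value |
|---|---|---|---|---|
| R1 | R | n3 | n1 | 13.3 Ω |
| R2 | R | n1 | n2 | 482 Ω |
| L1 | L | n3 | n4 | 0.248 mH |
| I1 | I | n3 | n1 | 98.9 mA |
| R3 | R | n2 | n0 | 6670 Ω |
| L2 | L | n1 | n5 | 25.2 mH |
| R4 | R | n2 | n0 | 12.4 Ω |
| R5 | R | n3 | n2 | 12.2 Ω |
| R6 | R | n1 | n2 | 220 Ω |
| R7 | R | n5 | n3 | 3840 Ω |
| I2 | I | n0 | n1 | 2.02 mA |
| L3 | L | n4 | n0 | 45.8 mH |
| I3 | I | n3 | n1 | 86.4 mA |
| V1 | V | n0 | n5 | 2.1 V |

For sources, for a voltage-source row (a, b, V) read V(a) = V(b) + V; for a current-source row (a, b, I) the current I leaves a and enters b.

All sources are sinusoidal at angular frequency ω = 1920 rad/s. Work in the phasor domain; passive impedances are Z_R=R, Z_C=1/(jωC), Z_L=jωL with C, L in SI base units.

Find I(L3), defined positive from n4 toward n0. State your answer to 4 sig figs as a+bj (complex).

Element admittances at ω=1920 rad/s:
  Y(R1) = 0.07519+0.000j S between n3,n1
  Y(R2) = 0.002075+0.000j S between n1,n2
  Y(L1) = 0.000-2.100j S between n3,n4
  I1: injects 0.0989 A into n1 (from n3)
  Y(R3) = 0.0001499+0.000j S between n2,n0
  Y(L2) = 0.000-0.02067j S between n1,n5
  Y(R4) = 0.08065+0.000j S between n2,n0
  Y(R5) = 0.08197+0.000j S between n3,n2
  Y(R6) = 0.004545+0.000j S between n1,n2
  Y(R7) = 0.0002604+0.000j S between n5,n3
  I2: injects 0.00202 A into n1 (from n0)
  Y(L3) = 0.000-0.01137j S between n4,n0
  I3: injects 0.0864 A into n1 (from n3)
  V1: constraint V(n0)−V(n5) = 2.1
Assemble and solve the 6×6 MNA system:
  V(n1)=0.7241+1.682j  V(n2)=-0.5489+0.5522j  V(n3)=-1.193+1.005j  V(n4)=-1.186+0.9998j  V(n5)=-2.100+0.000j
  i(V1)=-0.03500+0.05811j

0.01137+0.01349j A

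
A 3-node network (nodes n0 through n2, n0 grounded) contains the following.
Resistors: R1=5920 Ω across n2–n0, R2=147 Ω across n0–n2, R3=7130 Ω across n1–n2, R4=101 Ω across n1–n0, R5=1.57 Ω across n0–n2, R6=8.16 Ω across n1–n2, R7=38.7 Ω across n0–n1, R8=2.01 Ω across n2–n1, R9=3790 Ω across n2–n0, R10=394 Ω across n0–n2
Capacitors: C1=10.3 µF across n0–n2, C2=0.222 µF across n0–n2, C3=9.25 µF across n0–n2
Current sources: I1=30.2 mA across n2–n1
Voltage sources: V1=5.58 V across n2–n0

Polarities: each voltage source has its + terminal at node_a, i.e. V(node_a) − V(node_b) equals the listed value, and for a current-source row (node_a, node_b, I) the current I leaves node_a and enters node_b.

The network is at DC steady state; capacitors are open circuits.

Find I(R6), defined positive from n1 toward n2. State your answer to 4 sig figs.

Apply KCL at each of the 2 non-ground nodes and solve the resulting linear system.
Node n1: branches {R3, R4, R6, I1, R7, R8} → V_1 = 5.322
Node n2: branches {R1, R2, R3, C1, R5, C2, R6, I1, C3, R8, R9, R10, V1} → V_2 = 5.580
Source currents: i(V1)=-3.799

-0.03162 A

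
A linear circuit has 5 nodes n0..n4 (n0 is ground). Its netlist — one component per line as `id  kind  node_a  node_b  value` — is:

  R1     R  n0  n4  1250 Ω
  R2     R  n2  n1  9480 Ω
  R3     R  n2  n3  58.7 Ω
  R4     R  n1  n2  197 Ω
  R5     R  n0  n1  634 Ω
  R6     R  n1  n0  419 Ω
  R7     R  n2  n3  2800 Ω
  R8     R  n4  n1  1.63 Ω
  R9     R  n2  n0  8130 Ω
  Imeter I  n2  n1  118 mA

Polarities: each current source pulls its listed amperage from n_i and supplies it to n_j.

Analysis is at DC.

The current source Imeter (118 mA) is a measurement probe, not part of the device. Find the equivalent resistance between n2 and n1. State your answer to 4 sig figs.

R_eq = 188.6 Ω

Apply KCL at each of the 4 non-ground nodes and solve the resulting linear system.
Node n1: branches {R2, R4, R5, R6, R8, Imeter} → V_1 = 0.5603
Node n2: branches {R2, R3, R4, R7, R9, Imeter} → V_2 = -21.70
Node n3: branches {R3, R7} → V_3 = -21.70
Node n4: branches {R1, R8} → V_4 = 0.5596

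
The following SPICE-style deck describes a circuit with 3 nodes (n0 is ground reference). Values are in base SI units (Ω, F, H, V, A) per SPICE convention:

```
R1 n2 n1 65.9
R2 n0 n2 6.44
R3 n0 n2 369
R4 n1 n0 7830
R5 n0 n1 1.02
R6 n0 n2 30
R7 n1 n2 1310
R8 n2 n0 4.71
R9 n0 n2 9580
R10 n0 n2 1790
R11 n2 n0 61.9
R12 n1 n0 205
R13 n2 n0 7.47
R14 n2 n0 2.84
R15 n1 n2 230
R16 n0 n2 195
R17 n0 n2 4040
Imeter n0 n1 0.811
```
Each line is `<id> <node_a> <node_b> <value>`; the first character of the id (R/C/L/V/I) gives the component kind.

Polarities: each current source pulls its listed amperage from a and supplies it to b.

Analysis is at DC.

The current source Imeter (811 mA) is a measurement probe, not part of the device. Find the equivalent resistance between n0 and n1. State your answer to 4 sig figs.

MNA unknowns: 2 node voltages V₁..V_2
R1: Y=0.01517 on G[2,1]
R2: Y=0.1553 on G[0,2]
R3: Y=0.002710 on G[0,2]
R4: Y=0.0001277 on G[1,0]
R5: Y=0.9804 on G[0,1]
R6: Y=0.03333 on G[0,2]
R7: Y=0.0007634 on G[1,2]
R8: Y=0.2123 on G[2,0]
R9: Y=0.0001044 on G[0,2]
R10: Y=0.0005587 on G[0,2]
R11: Y=0.01616 on G[2,0]
R12: Y=0.004878 on G[1,0]
R13: Y=0.1339 on G[2,0]
R14: Y=0.3521 on G[2,0]
R15: Y=0.004348 on G[1,2]
R16: Y=0.005128 on G[0,2]
R17: Y=0.0002475 on G[0,2]
Imeter: z[0]−=0.811, z[1]+=0.811
solve → V1=0.8068, V2=0.01756

R_eq = 0.9948 Ω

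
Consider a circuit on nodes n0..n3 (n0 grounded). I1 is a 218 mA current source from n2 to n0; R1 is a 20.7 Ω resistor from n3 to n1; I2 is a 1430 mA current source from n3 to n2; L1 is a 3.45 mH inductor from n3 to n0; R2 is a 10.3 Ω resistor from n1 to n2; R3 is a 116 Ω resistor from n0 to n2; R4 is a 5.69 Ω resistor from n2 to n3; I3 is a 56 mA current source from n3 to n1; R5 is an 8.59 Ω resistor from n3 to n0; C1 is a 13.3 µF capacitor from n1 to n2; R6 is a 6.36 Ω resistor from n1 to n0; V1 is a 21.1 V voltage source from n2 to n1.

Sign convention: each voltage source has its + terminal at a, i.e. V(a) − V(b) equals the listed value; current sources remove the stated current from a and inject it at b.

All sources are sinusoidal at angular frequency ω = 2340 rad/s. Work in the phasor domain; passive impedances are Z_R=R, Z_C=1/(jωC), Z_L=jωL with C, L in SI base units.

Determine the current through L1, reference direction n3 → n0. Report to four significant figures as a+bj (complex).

Element admittances at ω=2340 rad/s:
  I1: injects 0.218 A into n0 (from n2)
  Y(R1) = 0.04831+0.000j S between n3,n1
  I2: injects 1.43 A into n2 (from n3)
  Y(L1) = 0.000-0.1239j S between n3,n0
  Y(R2) = 0.09709+0.000j S between n1,n2
  Y(R3) = 0.008621+0.000j S between n0,n2
  Y(R4) = 0.1757+0.000j S between n2,n3
  I3: injects 0.056 A into n1 (from n3)
  Y(R5) = 0.1164+0.000j S between n3,n0
  Y(C1) = 0.000+0.03112j S between n1,n2
  Y(R6) = 0.1572+0.000j S between n1,n0
  V1: constraint V(n2)−V(n1) = 21.1
Assemble and solve the 4×4 MNA system:
  V(n1)=-5.278+0.8464j  V(n2)=15.82+0.8464j  V(n3)=2.518+1.473j
  i(V1)=-3.311-0.5539j

0.1825-0.3119j A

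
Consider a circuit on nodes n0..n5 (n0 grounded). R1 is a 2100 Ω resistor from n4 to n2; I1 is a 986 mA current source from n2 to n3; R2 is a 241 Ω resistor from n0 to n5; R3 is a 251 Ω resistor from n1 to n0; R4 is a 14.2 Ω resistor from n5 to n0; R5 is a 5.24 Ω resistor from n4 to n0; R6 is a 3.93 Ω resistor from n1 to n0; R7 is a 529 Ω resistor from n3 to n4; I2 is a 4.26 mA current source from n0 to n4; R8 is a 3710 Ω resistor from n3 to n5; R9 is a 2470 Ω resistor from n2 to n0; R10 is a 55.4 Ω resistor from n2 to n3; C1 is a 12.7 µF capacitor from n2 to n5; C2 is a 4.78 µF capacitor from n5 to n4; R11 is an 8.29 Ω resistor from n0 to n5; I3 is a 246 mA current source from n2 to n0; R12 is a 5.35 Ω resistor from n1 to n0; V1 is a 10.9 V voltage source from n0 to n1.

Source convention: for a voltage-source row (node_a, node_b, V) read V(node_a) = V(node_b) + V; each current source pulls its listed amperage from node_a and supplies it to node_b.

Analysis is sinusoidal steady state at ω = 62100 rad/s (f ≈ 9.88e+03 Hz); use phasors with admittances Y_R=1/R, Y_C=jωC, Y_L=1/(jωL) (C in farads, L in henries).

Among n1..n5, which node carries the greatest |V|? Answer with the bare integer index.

3

Element admittances at ω=62100 rad/s:
  Y(R1) = 0.0004762+0.000j S between n4,n2
  I1: injects 0.986 A into n3 (from n2)
  Y(R2) = 0.004149+0.000j S between n0,n5
  Y(R3) = 0.003984+0.000j S between n1,n0
  Y(R4) = 0.07042+0.000j S between n5,n0
  Y(R5) = 0.1908+0.000j S between n4,n0
  Y(R6) = 0.2545+0.000j S between n1,n0
  Y(R7) = 0.001890+0.000j S between n3,n4
  I2: injects 0.00426 A into n4 (from n0)
  Y(R8) = 0.0002695+0.000j S between n3,n5
  Y(R9) = 0.0004049+0.000j S between n2,n0
  Y(R10) = 0.01805+0.000j S between n2,n3
  Y(C1) = 0.000+0.7887j S between n2,n5
  Y(C2) = 0.000+0.2968j S between n5,n4
  Y(R11) = 0.1206+0.000j S between n0,n5
  I3: injects 0.246 A into n0 (from n2)
  Y(R12) = 0.1869+0.000j S between n1,n0
  V1: constraint V(n0)−V(n1) = 10.9
Assemble and solve the 6×6 MNA system:
  V(n1)=-10.90+0.000j  V(n2)=-0.7383+0.7668j  V(n3)=48.07+0.6582j  V(n4)=-0.5137-0.3313j  V(n5)=-0.7347+0.3223j
  i(V1)=-4.854+0.000j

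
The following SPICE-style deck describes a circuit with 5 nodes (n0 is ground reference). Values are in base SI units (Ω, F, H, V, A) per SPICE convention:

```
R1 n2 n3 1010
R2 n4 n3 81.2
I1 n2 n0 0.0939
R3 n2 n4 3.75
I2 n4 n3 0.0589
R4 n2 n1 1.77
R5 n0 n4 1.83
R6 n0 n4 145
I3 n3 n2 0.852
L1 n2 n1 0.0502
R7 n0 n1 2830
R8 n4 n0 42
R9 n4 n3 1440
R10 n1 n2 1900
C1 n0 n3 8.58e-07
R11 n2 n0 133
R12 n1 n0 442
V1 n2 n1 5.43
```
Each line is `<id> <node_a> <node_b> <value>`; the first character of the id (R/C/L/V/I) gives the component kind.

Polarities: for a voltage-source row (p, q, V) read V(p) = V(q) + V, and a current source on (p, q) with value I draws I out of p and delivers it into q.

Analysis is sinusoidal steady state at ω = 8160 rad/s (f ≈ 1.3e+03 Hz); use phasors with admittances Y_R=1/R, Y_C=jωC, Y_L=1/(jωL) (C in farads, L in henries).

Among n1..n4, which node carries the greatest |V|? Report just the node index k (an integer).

MNA unknowns: 4 node voltages V₁..V_4 plus 1 source current (V1)
R1: Y=0.0009901+0.000j on G[2,3]
R2: Y=0.01232+0.000j on G[4,3]
I1: z[2]−=0.0939, z[0]+=0.0939
R3: Y=0.2667+0.000j on G[2,4]
I2: z[4]−=0.0589, z[3]+=0.0589
R4: Y=0.5650+0.000j on G[2,1]
R5: Y=0.5464+0.000j on G[0,4]
R6: Y=0.006897+0.000j on G[0,4]
I3: z[3]−=0.852, z[2]+=0.852
L1: Y=0.000-0.002441j on G[2,1]
R7: Y=0.0003534+0.000j on G[0,1]
R8: Y=0.02381+0.000j on G[4,0]
R9: Y=0.0006944+0.000j on G[4,3]
R10: Y=0.0005263+0.000j on G[1,2]
C1: Y=0.000+0.007001j on G[0,3]
R11: Y=0.007519+0.000j on G[2,0]
R12: Y=0.002262+0.000j on G[1,0]
V1: row V2−V1=5.43, i_V1 at 2,1
solve → V1=-2.720+0.5945j, V2=2.710+0.5945j, V3=-44.88+22.98j, V4=0.09313+0.5340j
aux → i_V1=-3.078+0.01481j

3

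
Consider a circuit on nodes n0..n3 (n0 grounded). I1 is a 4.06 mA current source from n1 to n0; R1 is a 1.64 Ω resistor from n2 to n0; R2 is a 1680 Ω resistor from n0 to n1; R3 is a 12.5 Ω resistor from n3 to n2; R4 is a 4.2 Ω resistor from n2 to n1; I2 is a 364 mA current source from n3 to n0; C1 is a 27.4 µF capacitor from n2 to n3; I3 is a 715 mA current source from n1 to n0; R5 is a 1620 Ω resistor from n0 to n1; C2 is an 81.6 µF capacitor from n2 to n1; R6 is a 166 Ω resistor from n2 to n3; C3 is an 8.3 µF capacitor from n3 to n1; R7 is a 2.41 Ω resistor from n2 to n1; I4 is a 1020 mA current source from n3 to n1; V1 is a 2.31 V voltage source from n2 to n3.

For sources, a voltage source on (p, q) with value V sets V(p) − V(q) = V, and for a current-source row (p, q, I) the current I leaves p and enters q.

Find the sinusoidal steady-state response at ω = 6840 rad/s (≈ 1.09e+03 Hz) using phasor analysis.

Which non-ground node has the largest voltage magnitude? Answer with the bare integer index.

MNA unknowns: 3 node voltages V₁..V_3 plus 1 source current (V1)
I1: z[1]−=0.00406, z[0]+=0.00406
R1: Y=0.6098+0.000j on G[2,0]
R2: Y=0.0005952+0.000j on G[0,1]
R3: Y=0.08000+0.000j on G[3,2]
R4: Y=0.2381+0.000j on G[2,1]
I2: z[3]−=0.364, z[0]+=0.364
C1: Y=0.000+0.1874j on G[2,3]
I3: z[1]−=0.715, z[0]+=0.715
R5: Y=0.0006173+0.000j on G[0,1]
C2: Y=0.000+0.5581j on G[2,1]
R6: Y=0.006024+0.000j on G[2,3]
C3: Y=0.000+0.05677j on G[3,1]
R7: Y=0.4149+0.000j on G[2,1]
I4: z[3]−=1.02, z[1]+=1.02
V1: row V2−V3=2.31, i_V1 at 2,3
solve → V1=-1.627-0.3369j, V2=-1.773+0.0006700j, V3=-4.083+0.0006700j
aux → i_V1=1.166-0.5724j

3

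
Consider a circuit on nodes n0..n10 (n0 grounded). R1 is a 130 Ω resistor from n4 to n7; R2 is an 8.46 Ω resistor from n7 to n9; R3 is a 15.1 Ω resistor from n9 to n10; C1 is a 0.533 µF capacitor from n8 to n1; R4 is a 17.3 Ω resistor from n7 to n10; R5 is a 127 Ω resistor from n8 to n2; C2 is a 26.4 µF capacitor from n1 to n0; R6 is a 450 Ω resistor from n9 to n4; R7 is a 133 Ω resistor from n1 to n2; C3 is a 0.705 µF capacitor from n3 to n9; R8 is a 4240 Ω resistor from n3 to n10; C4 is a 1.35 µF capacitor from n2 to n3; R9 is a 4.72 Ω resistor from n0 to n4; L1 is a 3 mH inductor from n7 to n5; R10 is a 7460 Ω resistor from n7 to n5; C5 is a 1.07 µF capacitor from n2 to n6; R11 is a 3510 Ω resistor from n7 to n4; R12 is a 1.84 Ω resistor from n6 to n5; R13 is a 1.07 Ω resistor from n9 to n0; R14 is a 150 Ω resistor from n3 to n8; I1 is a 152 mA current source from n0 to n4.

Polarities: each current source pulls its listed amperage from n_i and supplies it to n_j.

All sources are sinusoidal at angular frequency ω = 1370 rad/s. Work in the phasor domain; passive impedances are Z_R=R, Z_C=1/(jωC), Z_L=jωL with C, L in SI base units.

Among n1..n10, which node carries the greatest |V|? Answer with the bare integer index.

4

Apply KCL at each of the 10 non-ground nodes and solve the resulting linear system.
Node n1: branches {C1, C2, R7} → V_1 = 0.001491-0.0005085j
Node n2: branches {R5, R7, C4, C5} → V_2 = 0.004502+0.006253j
Node n3: branches {C3, R8, C4, R14} → V_3 = 0.006551+0.004639j
Node n4: branches {R1, R6, R9, R11, I1} → V_4 = 0.6861-1.478e-05j
Node n5: branches {L1, R10, R12} → V_5 = 0.04173-0.0004374j
Node n6: branches {C5, R12} → V_6 = 0.04172-0.0005377j
Node n7: branches {R1, R2, R4, L1, R10, R11} → V_7 = 0.04151-0.0003963j
Node n8: branches {C1, R5, R14} → V_8 = 0.005733+0.005300j
Node n9: branches {R2, R3, R6, C3, R13} → V_9 = 0.007096-5.436e-05j
Node n10: branches {R3, R4, R8} → V_10 = 0.02310-0.0002045j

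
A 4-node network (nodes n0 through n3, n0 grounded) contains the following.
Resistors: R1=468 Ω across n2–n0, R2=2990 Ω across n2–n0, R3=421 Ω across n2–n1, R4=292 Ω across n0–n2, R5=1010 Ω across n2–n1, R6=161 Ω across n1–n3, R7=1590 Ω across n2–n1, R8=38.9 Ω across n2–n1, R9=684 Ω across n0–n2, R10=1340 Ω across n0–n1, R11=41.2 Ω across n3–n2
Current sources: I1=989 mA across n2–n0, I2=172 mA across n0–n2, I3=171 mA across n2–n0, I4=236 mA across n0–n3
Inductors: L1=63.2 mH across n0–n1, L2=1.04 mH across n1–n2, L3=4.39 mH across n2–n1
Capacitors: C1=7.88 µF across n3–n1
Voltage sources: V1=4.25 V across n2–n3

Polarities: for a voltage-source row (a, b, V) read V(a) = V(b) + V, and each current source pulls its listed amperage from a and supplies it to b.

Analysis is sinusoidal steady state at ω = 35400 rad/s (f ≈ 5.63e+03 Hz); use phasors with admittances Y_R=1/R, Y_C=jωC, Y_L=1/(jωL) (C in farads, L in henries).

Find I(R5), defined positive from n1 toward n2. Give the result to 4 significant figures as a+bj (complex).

-0.004809-0.0009001j A

Apply KCL at each of the 3 non-ground nodes and solve the resulting linear system.
Node n1: branches {R3, R5, R6, L1, R7, R8, L2, R10, L3, C1} → V_1 = -96.86-6.168j
Node n2: branches {R1, R2, R3, R4, I1, R5, I2, R7, R8, L2, I3, R9, L3, R11, V1} → V_2 = -92.00-5.259j
Node n3: branches {R6, C1, I4, R11, V1} → V_3 = -96.25-5.259j
Source currents: i(V1)=-0.5890+0.1749j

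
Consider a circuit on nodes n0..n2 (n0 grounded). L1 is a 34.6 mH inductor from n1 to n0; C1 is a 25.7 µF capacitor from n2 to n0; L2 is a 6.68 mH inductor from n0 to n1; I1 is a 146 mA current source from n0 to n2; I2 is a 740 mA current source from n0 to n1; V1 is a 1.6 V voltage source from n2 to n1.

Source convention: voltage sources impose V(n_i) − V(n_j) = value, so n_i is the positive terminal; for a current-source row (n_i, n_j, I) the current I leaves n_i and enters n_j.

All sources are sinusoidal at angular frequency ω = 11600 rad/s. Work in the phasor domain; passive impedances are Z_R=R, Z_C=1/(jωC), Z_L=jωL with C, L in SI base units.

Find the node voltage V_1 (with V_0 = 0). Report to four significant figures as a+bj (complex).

Apply KCL at each of the 2 non-ground nodes and solve the resulting linear system.
Node n1: branches {L1, L2, I2, V1} → V_1 = -1.687-3.134j
Node n2: branches {C1, I1, V1} → V_2 = -0.08713-3.134j
Source currents: i(V1)=-0.7883+0.02598j

-1.687-3.134j V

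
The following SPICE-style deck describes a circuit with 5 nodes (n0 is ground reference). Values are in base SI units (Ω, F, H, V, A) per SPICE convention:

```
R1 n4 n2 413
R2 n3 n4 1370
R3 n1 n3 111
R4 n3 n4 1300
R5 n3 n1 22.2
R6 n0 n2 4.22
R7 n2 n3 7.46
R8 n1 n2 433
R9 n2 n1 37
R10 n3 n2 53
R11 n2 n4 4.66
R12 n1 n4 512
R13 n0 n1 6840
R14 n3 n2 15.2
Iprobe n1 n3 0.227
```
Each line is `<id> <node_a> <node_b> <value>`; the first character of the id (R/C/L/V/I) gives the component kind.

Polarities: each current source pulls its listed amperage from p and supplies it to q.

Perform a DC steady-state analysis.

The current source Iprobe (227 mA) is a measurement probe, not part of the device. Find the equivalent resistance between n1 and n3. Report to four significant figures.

R_eq = 12.26 Ω

Element admittances at DC:
  Y(R1) = 0.002421 S between n4,n2
  Y(R2) = 0.0007299 S between n3,n4
  Y(R3) = 0.009009 S between n1,n3
  Y(R4) = 0.0007692 S between n3,n4
  Y(R5) = 0.04505 S between n3,n1
  Y(R6) = 0.2370 S between n0,n2
  Y(R7) = 0.1340 S between n2,n3
  Y(R8) = 0.002309 S between n1,n2
  Y(R9) = 0.02703 S between n2,n1
  Y(R10) = 0.01887 S between n3,n2
  Y(R11) = 0.2146 S between n2,n4
  Y(R12) = 0.001953 S between n1,n4
  Y(R13) = 0.0001462 S between n0,n1
  Y(R14) = 0.06579 S between n3,n2
  Iprobe: injects 0.227 A into n3 (from n1)
Assemble and solve the 4×4 MNA system:
  V(n1)=-2.435  V(n2)=0.001502  V(n3)=0.3490  V(n4)=-0.01772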